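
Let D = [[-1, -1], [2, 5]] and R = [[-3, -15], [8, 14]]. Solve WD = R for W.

D is on the right of W, so right-multiply by D⁻¹: W = RD⁻¹.
D has determinant -3; D⁻¹ = [[-5/3, -1/3], [2/3, 1/3]].
W = RD⁻¹ = [[-3, -15], [8, 14]] · [[-5/3, -1/3], [2/3, 1/3]] = [[-5, -4], [-4, 2]].

W = [[-5, -4], [-4, 2]]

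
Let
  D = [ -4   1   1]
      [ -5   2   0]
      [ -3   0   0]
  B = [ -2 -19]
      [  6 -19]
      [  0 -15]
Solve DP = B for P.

D is on the left of P, so left-multiply by D⁻¹: P = D⁻¹B.
D has determinant 6; D⁻¹ = [[0, 0, -1/3], [0, 1/2, -5/6], [1, -1/2, -1/2]].
P = D⁻¹B = [[0, 0, -1/3], [0, 1/2, -5/6], [1, -1/2, -1/2]] · [[-2, -19], [6, -19], [0, -15]] = [[0, 5], [3, 3], [-5, -2]].

P = [[0, 5], [3, 3], [-5, -2]]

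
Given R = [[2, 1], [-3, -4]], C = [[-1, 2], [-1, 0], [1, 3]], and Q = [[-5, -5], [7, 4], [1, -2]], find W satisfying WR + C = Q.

WR = Q − C = [[-4, -7], [8, 4], [0, -5]].
Since R sits to the right of W, W = (Q − C)R⁻¹.
R has determinant -5; R⁻¹ = [[4/5, 1/5], [-3/5, -2/5]].
W = (Q − C)R⁻¹ = [[1, 2], [4, 0], [3, 2]].

W = [[1, 2], [4, 0], [3, 2]]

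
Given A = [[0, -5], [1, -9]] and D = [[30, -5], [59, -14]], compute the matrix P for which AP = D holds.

P = [[5, -5], [-6, 1]]

A is on the left of P, so left-multiply by A⁻¹: P = A⁻¹D.
det A = 5, so A⁻¹ = [[-9/5, 1], [-1/5, 0]].
P = A⁻¹D = [[-9/5, 1], [-1/5, 0]] · [[30, -5], [59, -14]] = [[5, -5], [-6, 1]].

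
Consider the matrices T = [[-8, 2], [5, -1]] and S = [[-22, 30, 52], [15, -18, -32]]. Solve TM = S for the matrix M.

Since T multiplies M on the left, M = T⁻¹S.
det T = -2; the adjugate gives T⁻¹ = [[1/2, 1], [5/2, 4]].
M = T⁻¹S = [[1/2, 1], [5/2, 4]] · [[-22, 30, 52], [15, -18, -32]] = [[4, -3, -6], [5, 3, 2]].

M = [[4, -3, -6], [5, 3, 2]]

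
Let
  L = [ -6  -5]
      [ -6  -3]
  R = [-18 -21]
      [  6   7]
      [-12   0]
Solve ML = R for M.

M = [[6, -3], [-2, 1], [-3, 5]]

L is on the right of M, so right-multiply by L⁻¹: M = RL⁻¹.
det L = -12; the adjugate gives L⁻¹ = [[1/4, -5/12], [-1/2, 1/2]].
M = RL⁻¹ = [[-18, -21], [6, 7], [-12, 0]] · [[1/4, -5/12], [-1/2, 1/2]] = [[6, -3], [-2, 1], [-3, 5]].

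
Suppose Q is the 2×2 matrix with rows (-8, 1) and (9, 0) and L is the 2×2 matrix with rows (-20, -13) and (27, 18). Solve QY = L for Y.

Y = [[3, 2], [4, 3]]

Q is on the left of Y, so left-multiply by Q⁻¹: Y = Q⁻¹L.
Q has determinant -9; Q⁻¹ = [[0, 1/9], [1, 8/9]].
Y = Q⁻¹L = [[0, 1/9], [1, 8/9]] · [[-20, -13], [27, 18]] = [[3, 2], [4, 3]].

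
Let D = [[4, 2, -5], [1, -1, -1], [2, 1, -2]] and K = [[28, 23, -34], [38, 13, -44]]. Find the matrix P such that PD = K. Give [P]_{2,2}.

Right-multiplying both sides by D⁻¹ gives P = KD⁻¹.
det D = -3; the adjugate gives D⁻¹ = [[-1, 1/3, 7/3], [0, -2/3, 1/3], [-1, 0, 2]].
P = KD⁻¹ = [[28, 23, -34], [38, 13, -44]] · [[-1, 1/3, 7/3], [0, -2/3, 1/3], [-1, 0, 2]] = [[6, -6, 5], [6, 4, 5]].

4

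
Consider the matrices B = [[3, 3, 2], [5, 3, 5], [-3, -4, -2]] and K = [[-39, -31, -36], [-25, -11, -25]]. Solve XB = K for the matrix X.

Since B sits to the right of X, X = KB⁻¹.
B has determinant 5; B⁻¹ = [[14/5, -2/5, 9/5], [-1, 0, -1], [-11/5, 3/5, -6/5]].
X = KB⁻¹ = [[-39, -31, -36], [-25, -11, -25]] · [[14/5, -2/5, 9/5], [-1, 0, -1], [-11/5, 3/5, -6/5]] = [[1, -6, 4], [-4, -5, -4]].

X = [[1, -6, 4], [-4, -5, -4]]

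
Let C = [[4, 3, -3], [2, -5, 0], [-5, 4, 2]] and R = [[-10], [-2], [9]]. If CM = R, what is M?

C is on the left of M, so left-multiply by C⁻¹: M = C⁻¹R.
det C = -1; the adjugate gives C⁻¹ = [[10, 18, 15], [4, 7, 6], [17, 31, 26]].
M = C⁻¹R = [[10, 18, 15], [4, 7, 6], [17, 31, 26]] · [[-10], [-2], [9]] = [[-1], [0], [2]].

M = [[-1], [0], [2]]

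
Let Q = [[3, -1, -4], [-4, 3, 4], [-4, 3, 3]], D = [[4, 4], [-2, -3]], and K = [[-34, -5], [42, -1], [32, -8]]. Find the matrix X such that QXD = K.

X = [[-1, -4], [4, 5], [4, 3]]

X = Q⁻¹KD⁻¹ (apply Q⁻¹ on the left and D⁻¹ on the right).
det Q = -5, so Q⁻¹ = [[3/5, 9/5, -8/5], [4/5, 7/5, -4/5], [0, 1, -1]].
det D = -4, so D⁻¹ = [[3/4, 1], [-1/2, -1]].
Q⁻¹K = [[4, 8], [6, 1], [10, 7]].
X = (Q⁻¹K)D⁻¹ = [[-1, -4], [4, 5], [4, 3]].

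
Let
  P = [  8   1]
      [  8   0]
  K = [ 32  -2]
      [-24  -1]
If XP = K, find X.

P is on the right of X, so right-multiply by P⁻¹: X = KP⁻¹.
det P = -8; the adjugate gives P⁻¹ = [[0, 1/8], [1, -1]].
X = KP⁻¹ = [[32, -2], [-24, -1]] · [[0, 1/8], [1, -1]] = [[-2, 6], [-1, -2]].

X = [[-2, 6], [-1, -2]]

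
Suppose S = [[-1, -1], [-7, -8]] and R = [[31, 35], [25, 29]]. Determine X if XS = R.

X = [[-3, -4], [3, -4]]

Since S sits to the right of X, X = RS⁻¹.
det S = 1, so S⁻¹ = [[-8, 1], [7, -1]].
X = RS⁻¹ = [[31, 35], [25, 29]] · [[-8, 1], [7, -1]] = [[-3, -4], [3, -4]].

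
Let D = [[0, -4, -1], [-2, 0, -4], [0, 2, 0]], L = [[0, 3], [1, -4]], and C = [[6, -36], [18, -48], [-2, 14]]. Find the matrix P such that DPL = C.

Left-multiply by D⁻¹ and right-multiply by L⁻¹: P = D⁻¹CL⁻¹.
det D = 4; the adjugate gives D⁻¹ = [[2, -1/2, 4], [0, 0, 1/2], [-1, 0, -2]].
det L = -3, so L⁻¹ = [[4/3, 1], [1/3, 0]].
D⁻¹C = [[-5, 8], [-1, 7], [-2, 8]].
P = (D⁻¹C)L⁻¹ = [[-4, -5], [1, -1], [0, -2]].

P = [[-4, -5], [1, -1], [0, -2]]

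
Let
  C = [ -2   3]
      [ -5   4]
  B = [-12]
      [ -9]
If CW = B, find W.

W = [[-3], [-6]]

Since C multiplies W on the left, W = C⁻¹B.
det C = 7; the adjugate gives C⁻¹ = [[4/7, -3/7], [5/7, -2/7]].
W = C⁻¹B = [[4/7, -3/7], [5/7, -2/7]] · [[-12], [-9]] = [[-3], [-6]].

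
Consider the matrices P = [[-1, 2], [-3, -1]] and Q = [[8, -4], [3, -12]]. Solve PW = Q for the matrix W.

W = [[-2, 4], [3, 0]]

Since P multiplies W on the left, W = P⁻¹Q.
det P = 7, so P⁻¹ = [[-1/7, -2/7], [3/7, -1/7]].
W = P⁻¹Q = [[-1/7, -2/7], [3/7, -1/7]] · [[8, -4], [3, -12]] = [[-2, 4], [3, 0]].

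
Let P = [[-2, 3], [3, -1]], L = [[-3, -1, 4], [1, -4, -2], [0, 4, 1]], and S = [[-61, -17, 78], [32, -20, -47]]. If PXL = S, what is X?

X = [[-1, 2, -1], [5, -2, -4]]

Isolating X: multiply by P⁻¹ from the left and L⁻¹ from the right, so X = P⁻¹SL⁻¹.
P has determinant -7; P⁻¹ = [[1/7, 3/7], [3/7, 2/7]].
det L = 5, so L⁻¹ = [[4/5, 17/5, 18/5], [-1/5, -3/5, -2/5], [4/5, 12/5, 13/5]].
P⁻¹S = [[5, -11, -9], [-17, -13, 20]].
X = (P⁻¹S)L⁻¹ = [[-1, 2, -1], [5, -2, -4]].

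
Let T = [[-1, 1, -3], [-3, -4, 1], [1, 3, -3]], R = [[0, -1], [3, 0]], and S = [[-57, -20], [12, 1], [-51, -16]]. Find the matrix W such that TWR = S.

Isolating W: multiply by T⁻¹ from the left and R⁻¹ from the right, so W = T⁻¹SR⁻¹.
T has determinant -2; T⁻¹ = [[-9/2, 3, 11/2], [4, -3, -5], [5/2, -2, -7/2]].
det R = 3, so R⁻¹ = [[0, 1/3], [-1, 0]].
T⁻¹S = [[12, 5], [-9, -3], [12, 4]].
W = (T⁻¹S)R⁻¹ = [[-5, 4], [3, -3], [-4, 4]].

W = [[-5, 4], [3, -3], [-4, 4]]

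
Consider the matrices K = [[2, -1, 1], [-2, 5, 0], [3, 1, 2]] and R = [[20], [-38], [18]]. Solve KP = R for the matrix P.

K is on the left of P, so left-multiply by K⁻¹: P = K⁻¹R.
det K = -1, so K⁻¹ = [[-10, -3, 5], [-4, -1, 2], [17, 5, -8]].
P = K⁻¹R = [[-10, -3, 5], [-4, -1, 2], [17, 5, -8]] · [[20], [-38], [18]] = [[4], [-6], [6]].

P = [[4], [-6], [6]]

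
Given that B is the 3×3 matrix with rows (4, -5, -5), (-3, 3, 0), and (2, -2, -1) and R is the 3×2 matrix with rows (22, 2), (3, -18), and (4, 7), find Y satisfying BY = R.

Y = [[3, 3], [4, -3], [-6, 5]]

Left-multiplying both sides by B⁻¹ gives Y = B⁻¹R.
det B = 3, so B⁻¹ = [[-1, 5/3, 5], [-1, 2, 5], [0, -2/3, -1]].
Y = B⁻¹R = [[-1, 5/3, 5], [-1, 2, 5], [0, -2/3, -1]] · [[22, 2], [3, -18], [4, 7]] = [[3, 3], [4, -3], [-6, 5]].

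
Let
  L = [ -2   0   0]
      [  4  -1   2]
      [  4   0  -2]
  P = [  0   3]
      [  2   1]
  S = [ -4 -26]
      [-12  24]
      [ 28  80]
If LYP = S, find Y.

Y = [[4, 1], [0, 0], [-3, -5]]

Isolating Y: multiply by L⁻¹ from the left and P⁻¹ from the right, so Y = L⁻¹SP⁻¹.
det L = -4; the adjugate gives L⁻¹ = [[-1/2, 0, 0], [-4, -1, -1], [-1, 0, -1/2]].
P has determinant -6; P⁻¹ = [[-1/6, 1/2], [1/3, 0]].
L⁻¹S = [[2, 13], [0, 0], [-10, -14]].
Y = (L⁻¹S)P⁻¹ = [[4, 1], [0, 0], [-3, -5]].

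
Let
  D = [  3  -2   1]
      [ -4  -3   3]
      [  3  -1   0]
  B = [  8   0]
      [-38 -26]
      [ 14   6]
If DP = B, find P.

P = [[5, 2], [1, 0], [-5, -6]]

D is on the left of P, so left-multiply by D⁻¹: P = D⁻¹B.
D has determinant 4; D⁻¹ = [[3/4, -1/4, -3/4], [9/4, -3/4, -13/4], [13/4, -3/4, -17/4]].
P = D⁻¹B = [[3/4, -1/4, -3/4], [9/4, -3/4, -13/4], [13/4, -3/4, -17/4]] · [[8, 0], [-38, -26], [14, 6]] = [[5, 2], [1, 0], [-5, -6]].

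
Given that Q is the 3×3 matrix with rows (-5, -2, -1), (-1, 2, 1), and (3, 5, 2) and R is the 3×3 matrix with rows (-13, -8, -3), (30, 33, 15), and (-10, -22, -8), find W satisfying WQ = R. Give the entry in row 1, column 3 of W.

Q is on the right of W, so right-multiply by Q⁻¹: W = RQ⁻¹.
det Q = 6, so Q⁻¹ = [[-1/6, -1/6, 0], [5/6, -7/6, 1], [-11/6, 19/6, -2]].
W = RQ⁻¹ = [[-13, -8, -3], [30, 33, 15], [-10, -22, -8]] · [[-1/6, -1/6, 0], [5/6, -7/6, 1], [-11/6, 19/6, -2]] = [[1, 2, -2], [-5, 4, 3], [-2, 2, -6]].

-2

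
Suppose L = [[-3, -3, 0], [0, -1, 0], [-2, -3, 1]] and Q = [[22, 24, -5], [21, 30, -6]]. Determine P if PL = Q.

P = [[-4, 3, -5], [-3, -3, -6]]

Since L sits to the right of P, P = QL⁻¹.
det L = 3; the adjugate gives L⁻¹ = [[-1/3, 1, 0], [0, -1, 0], [-2/3, -1, 1]].
P = QL⁻¹ = [[22, 24, -5], [21, 30, -6]] · [[-1/3, 1, 0], [0, -1, 0], [-2/3, -1, 1]] = [[-4, 3, -5], [-3, -3, -6]].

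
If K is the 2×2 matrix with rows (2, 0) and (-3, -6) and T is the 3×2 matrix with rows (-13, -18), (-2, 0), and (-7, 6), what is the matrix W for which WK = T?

Since K sits to the right of W, W = TK⁻¹.
det K = -12, so K⁻¹ = [[1/2, 0], [-1/4, -1/6]].
W = TK⁻¹ = [[-13, -18], [-2, 0], [-7, 6]] · [[1/2, 0], [-1/4, -1/6]] = [[-2, 3], [-1, 0], [-5, -1]].

W = [[-2, 3], [-1, 0], [-5, -1]]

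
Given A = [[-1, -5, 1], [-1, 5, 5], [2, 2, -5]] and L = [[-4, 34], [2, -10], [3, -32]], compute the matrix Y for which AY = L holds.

A is on the left of Y, so left-multiply by A⁻¹: Y = A⁻¹L.
det A = -2, so A⁻¹ = [[35/2, 23/2, 15], [-5/2, -3/2, -2], [6, 4, 5]].
Y = A⁻¹L = [[35/2, 23/2, 15], [-5/2, -3/2, -2], [6, 4, 5]] · [[-4, 34], [2, -10], [3, -32]] = [[-2, 0], [1, -6], [-1, 4]].

Y = [[-2, 0], [1, -6], [-1, 4]]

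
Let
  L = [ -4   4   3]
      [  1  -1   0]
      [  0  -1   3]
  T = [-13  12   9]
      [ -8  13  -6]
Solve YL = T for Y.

Y = [[2, -5, 1], [3, 4, -5]]

L is on the right of Y, so right-multiply by L⁻¹: Y = TL⁻¹.
det L = -3; the adjugate gives L⁻¹ = [[1, 5, -1], [1, 4, -1], [1/3, 4/3, 0]].
Y = TL⁻¹ = [[-13, 12, 9], [-8, 13, -6]] · [[1, 5, -1], [1, 4, -1], [1/3, 4/3, 0]] = [[2, -5, 1], [3, 4, -5]].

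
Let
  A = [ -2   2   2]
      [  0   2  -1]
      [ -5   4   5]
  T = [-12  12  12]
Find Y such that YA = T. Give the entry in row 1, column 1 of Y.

6

A is on the right of Y, so right-multiply by A⁻¹: Y = TA⁻¹.
A has determinant 2; A⁻¹ = [[7, -1, -3], [5/2, 0, -1], [5, -1, -2]].
Y = TA⁻¹ = [[-12, 12, 12]] · [[7, -1, -3], [5/2, 0, -1], [5, -1, -2]] = [[6, 0, 0]].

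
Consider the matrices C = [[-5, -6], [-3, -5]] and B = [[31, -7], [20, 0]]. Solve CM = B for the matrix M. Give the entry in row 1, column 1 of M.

Since C multiplies M on the left, M = C⁻¹B.
det C = 7, so C⁻¹ = [[-5/7, 6/7], [3/7, -5/7]].
M = C⁻¹B = [[-5/7, 6/7], [3/7, -5/7]] · [[31, -7], [20, 0]] = [[-5, 5], [-1, -3]].

-5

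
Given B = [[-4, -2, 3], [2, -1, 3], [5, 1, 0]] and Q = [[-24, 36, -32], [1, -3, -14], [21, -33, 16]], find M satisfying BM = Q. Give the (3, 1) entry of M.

-2

Left-multiplying both sides by B⁻¹ gives M = B⁻¹Q.
det B = 3; the adjugate gives B⁻¹ = [[-1, 1, -1], [5, -5, 6], [7/3, -2, 8/3]].
M = B⁻¹Q = [[-1, 1, -1], [5, -5, 6], [7/3, -2, 8/3]] · [[-24, 36, -32], [1, -3, -14], [21, -33, 16]] = [[4, -6, 2], [1, -3, 6], [-2, 2, -4]].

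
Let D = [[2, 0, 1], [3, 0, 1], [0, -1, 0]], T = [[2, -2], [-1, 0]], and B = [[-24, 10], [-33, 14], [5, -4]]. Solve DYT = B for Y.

Isolating Y: multiply by D⁻¹ from the left and T⁻¹ from the right, so Y = D⁻¹BT⁻¹.
det D = -1, so D⁻¹ = [[-1, 1, 0], [0, 0, -1], [3, -2, 0]].
T has determinant -2; T⁻¹ = [[0, -1], [-1/2, -1]].
D⁻¹B = [[-9, 4], [-5, 4], [-6, 2]].
Y = (D⁻¹B)T⁻¹ = [[-2, 5], [-2, 1], [-1, 4]].

Y = [[-2, 5], [-2, 1], [-1, 4]]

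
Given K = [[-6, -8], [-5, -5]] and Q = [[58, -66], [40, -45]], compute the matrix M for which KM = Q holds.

M = [[-3, 3], [-5, 6]]

Since K multiplies M on the left, M = K⁻¹Q.
K has determinant -10; K⁻¹ = [[1/2, -4/5], [-1/2, 3/5]].
M = K⁻¹Q = [[1/2, -4/5], [-1/2, 3/5]] · [[58, -66], [40, -45]] = [[-3, 3], [-5, 6]].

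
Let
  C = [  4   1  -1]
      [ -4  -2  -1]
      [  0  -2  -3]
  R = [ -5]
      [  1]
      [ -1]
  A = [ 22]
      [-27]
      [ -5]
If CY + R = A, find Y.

CY = A − R = [[27], [-28], [-4]].
Since C multiplies Y on the left, Y = C⁻¹(A − R).
det C = -4; the adjugate gives C⁻¹ = [[-1, -5/4, 3/4], [3, 3, -2], [-2, -2, 1]].
Y = C⁻¹(A − R) = [[5], [5], [-2]].

Y = [[5], [5], [-2]]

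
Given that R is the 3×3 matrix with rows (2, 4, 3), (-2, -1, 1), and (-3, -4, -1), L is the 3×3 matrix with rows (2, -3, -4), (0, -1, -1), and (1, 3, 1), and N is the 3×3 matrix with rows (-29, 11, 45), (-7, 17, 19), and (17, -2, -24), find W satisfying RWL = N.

W = [[4, 1, -2], [-4, -4, 0], [0, -4, -3]]

Left-multiply by R⁻¹ and right-multiply by L⁻¹: W = R⁻¹NL⁻¹.
det R = 5, so R⁻¹ = [[1, -8/5, 7/5], [-1, 7/5, -8/5], [1, -4/5, 6/5]].
L has determinant 3; L⁻¹ = [[2/3, -3, -1/3], [-1/3, 2, 2/3], [1/3, -3, -2/3]].
R⁻¹N = [[6, -19, -19], [-8, 16, 20], [-3, -5, 1]].
W = (R⁻¹N)L⁻¹ = [[4, 1, -2], [-4, -4, 0], [0, -4, -3]].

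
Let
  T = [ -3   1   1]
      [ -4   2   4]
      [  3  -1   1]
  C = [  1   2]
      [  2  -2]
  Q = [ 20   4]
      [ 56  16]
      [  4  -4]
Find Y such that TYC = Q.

Y = [[0, -2], [4, -4], [4, 4]]

Y = T⁻¹QC⁻¹ (apply T⁻¹ on the left and C⁻¹ on the right).
T has determinant -4; T⁻¹ = [[-3/2, 1/2, -1/2], [-4, 3/2, -2], [1/2, 0, 1/2]].
C has determinant -6; C⁻¹ = [[1/3, 1/3], [1/3, -1/6]].
T⁻¹Q = [[-4, 4], [-4, 16], [12, 0]].
Y = (T⁻¹Q)C⁻¹ = [[0, -2], [4, -4], [4, 4]].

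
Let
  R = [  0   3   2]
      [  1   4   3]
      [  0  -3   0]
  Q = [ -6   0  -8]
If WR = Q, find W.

R is on the right of W, so right-multiply by R⁻¹: W = QR⁻¹.
det R = -6; the adjugate gives R⁻¹ = [[-3/2, 1, -1/6], [0, 0, -1/3], [1/2, 0, 1/2]].
W = QR⁻¹ = [[-6, 0, -8]] · [[-3/2, 1, -1/6], [0, 0, -1/3], [1/2, 0, 1/2]] = [[5, -6, -3]].

W = [[5, -6, -3]]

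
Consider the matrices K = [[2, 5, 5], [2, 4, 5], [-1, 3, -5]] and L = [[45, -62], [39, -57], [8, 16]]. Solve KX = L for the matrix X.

Since K multiplies X on the left, X = K⁻¹L.
det K = 5; the adjugate gives K⁻¹ = [[-7, 8, 1], [1, -1, 0], [2, -11/5, -2/5]].
X = K⁻¹L = [[-7, 8, 1], [1, -1, 0], [2, -11/5, -2/5]] · [[45, -62], [39, -57], [8, 16]] = [[5, -6], [6, -5], [1, -5]].

X = [[5, -6], [6, -5], [1, -5]]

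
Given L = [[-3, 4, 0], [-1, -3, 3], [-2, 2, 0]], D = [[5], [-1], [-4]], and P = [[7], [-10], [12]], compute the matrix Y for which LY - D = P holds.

Y = [[-4], [0], [-5]]

LY = P + D = [[12], [-11], [8]].
L is on the left of Y, so left-multiply by L⁻¹: Y = L⁻¹(P + D).
det L = -6; the adjugate gives L⁻¹ = [[1, 0, -2], [1, 0, -3/2], [4/3, 1/3, -13/6]].
Y = L⁻¹(P + D) = [[-4], [0], [-5]].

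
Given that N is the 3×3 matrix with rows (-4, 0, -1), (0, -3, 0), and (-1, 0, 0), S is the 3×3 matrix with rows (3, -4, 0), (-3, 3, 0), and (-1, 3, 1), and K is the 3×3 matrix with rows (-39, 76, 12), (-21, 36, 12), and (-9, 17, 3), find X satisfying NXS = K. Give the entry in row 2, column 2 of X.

Left-multiply by N⁻¹ and right-multiply by S⁻¹: X = N⁻¹KS⁻¹.
det N = 3, so N⁻¹ = [[0, 0, -1], [0, -1/3, 0], [-1, 0, 4]].
S has determinant -3; S⁻¹ = [[-1, -4/3, 0], [-1, -1, 0], [2, 5/3, 1]].
N⁻¹K = [[9, -17, -3], [7, -12, -4], [3, -8, 0]].
X = (N⁻¹K)S⁻¹ = [[2, 0, -3], [-3, -4, -4], [5, 4, 0]].

-4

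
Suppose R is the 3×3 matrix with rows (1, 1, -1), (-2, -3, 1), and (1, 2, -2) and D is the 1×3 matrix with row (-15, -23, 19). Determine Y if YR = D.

Right-multiplying both sides by R⁻¹ gives Y = DR⁻¹.
det R = 2, so R⁻¹ = [[2, 0, -1], [-3/2, -1/2, 1/2], [-1/2, -1/2, -1/2]].
Y = DR⁻¹ = [[-15, -23, 19]] · [[2, 0, -1], [-3/2, -1/2, 1/2], [-1/2, -1/2, -1/2]] = [[-5, 2, -6]].

Y = [[-5, 2, -6]]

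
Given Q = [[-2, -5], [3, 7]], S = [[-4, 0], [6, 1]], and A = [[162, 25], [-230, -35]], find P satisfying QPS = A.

Left-multiply by Q⁻¹ and right-multiply by S⁻¹: P = Q⁻¹AS⁻¹.
Q has determinant 1; Q⁻¹ = [[7, 5], [-3, -2]].
S has determinant -4; S⁻¹ = [[-1/4, 0], [3/2, 1]].
Q⁻¹A = [[-16, 0], [-26, -5]].
P = (Q⁻¹A)S⁻¹ = [[4, 0], [-1, -5]].

P = [[4, 0], [-1, -5]]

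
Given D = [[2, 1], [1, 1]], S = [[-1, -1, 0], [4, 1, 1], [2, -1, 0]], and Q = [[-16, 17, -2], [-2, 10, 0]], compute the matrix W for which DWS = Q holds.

W = [[-4, -2, -5], [-2, 2, 1]]

W = D⁻¹QS⁻¹ (apply D⁻¹ on the left and S⁻¹ on the right).
det D = 1, so D⁻¹ = [[1, -1], [-1, 2]].
S has determinant -3; S⁻¹ = [[-1/3, 0, 1/3], [-2/3, 0, -1/3], [2, 1, -1]].
D⁻¹Q = [[-14, 7, -2], [12, 3, 2]].
W = (D⁻¹Q)S⁻¹ = [[-4, -2, -5], [-2, 2, 1]].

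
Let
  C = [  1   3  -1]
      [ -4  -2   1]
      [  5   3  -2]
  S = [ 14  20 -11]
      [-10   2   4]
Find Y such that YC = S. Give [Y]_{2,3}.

-6

Since C sits to the right of Y, Y = SC⁻¹.
det C = -6, so C⁻¹ = [[-1/6, -1/2, -1/6], [1/2, -1/2, -1/2], [1/3, -2, -5/3]].
Y = SC⁻¹ = [[14, 20, -11], [-10, 2, 4]] · [[-1/6, -1/2, -1/6], [1/2, -1/2, -1/2], [1/3, -2, -5/3]] = [[4, 5, 6], [4, -4, -6]].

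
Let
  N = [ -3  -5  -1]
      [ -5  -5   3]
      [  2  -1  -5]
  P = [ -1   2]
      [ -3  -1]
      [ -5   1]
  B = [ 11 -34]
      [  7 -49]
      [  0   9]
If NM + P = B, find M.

NM = B − P = [[12, -36], [10, -48], [5, 8]].
N is on the left of M, so left-multiply by N⁻¹: M = N⁻¹(B − P).
N has determinant -4; N⁻¹ = [[-7, 6, 5], [19/4, -17/4, -7/2], [-15/4, 13/4, 5/2]].
M = N⁻¹(B − P) = [[1, 4], [-3, 5], [0, -1]].

M = [[1, 4], [-3, 5], [0, -1]]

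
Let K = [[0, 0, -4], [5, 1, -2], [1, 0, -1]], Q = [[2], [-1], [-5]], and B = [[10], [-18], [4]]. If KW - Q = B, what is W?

W = [[-4], [-5], [-3]]

KW = B + Q = [[12], [-19], [-1]].
Left-multiplying both sides by K⁻¹ gives W = K⁻¹(B + Q).
det K = 4; the adjugate gives K⁻¹ = [[-1/4, 0, 1], [3/4, 1, -5], [-1/4, 0, 0]].
W = K⁻¹(B + Q) = [[-4], [-5], [-3]].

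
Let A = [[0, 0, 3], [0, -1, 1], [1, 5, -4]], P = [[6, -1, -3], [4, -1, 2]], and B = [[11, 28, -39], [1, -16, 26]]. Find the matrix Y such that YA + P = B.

YA = B − P = [[5, 29, -36], [-3, -15, 24]].
Right-multiplying both sides by A⁻¹ gives Y = (B − P)A⁻¹.
det A = 3; the adjugate gives A⁻¹ = [[-1/3, 5, 1], [1/3, -1, 0], [1/3, 0, 0]].
Y = (B − P)A⁻¹ = [[-4, -4, 5], [4, 0, -3]].

Y = [[-4, -4, 5], [4, 0, -3]]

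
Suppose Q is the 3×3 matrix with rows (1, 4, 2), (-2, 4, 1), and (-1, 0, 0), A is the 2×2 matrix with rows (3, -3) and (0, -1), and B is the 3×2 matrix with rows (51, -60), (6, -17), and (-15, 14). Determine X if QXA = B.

Isolating X: multiply by Q⁻¹ from the left and A⁻¹ from the right, so X = Q⁻¹BA⁻¹.
det Q = 4; the adjugate gives Q⁻¹ = [[0, 0, -1], [-1/4, 1/2, -5/4], [1, -1, 3]].
det A = -3; the adjugate gives A⁻¹ = [[1/3, -1], [0, -1]].
Q⁻¹B = [[15, -14], [9, -11], [0, -1]].
X = (Q⁻¹B)A⁻¹ = [[5, -1], [3, 2], [0, 1]].

X = [[5, -1], [3, 2], [0, 1]]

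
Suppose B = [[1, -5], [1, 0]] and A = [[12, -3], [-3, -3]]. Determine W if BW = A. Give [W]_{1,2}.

-3

Left-multiplying both sides by B⁻¹ gives W = B⁻¹A.
det B = 5, so B⁻¹ = [[0, 1], [-1/5, 1/5]].
W = B⁻¹A = [[0, 1], [-1/5, 1/5]] · [[12, -3], [-3, -3]] = [[-3, -3], [-3, 0]].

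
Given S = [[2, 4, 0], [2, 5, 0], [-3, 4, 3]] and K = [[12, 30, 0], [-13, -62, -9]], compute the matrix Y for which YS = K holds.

Y = [[0, 6, 0], [-5, -6, -3]]

S is on the right of Y, so right-multiply by S⁻¹: Y = KS⁻¹.
det S = 6; the adjugate gives S⁻¹ = [[5/2, -2, 0], [-1, 1, 0], [23/6, -10/3, 1/3]].
Y = KS⁻¹ = [[12, 30, 0], [-13, -62, -9]] · [[5/2, -2, 0], [-1, 1, 0], [23/6, -10/3, 1/3]] = [[0, 6, 0], [-5, -6, -3]].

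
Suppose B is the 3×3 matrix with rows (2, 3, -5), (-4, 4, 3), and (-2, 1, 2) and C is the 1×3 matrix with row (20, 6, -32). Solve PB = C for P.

B is on the right of P, so right-multiply by B⁻¹: P = CB⁻¹.
det B = -4; the adjugate gives B⁻¹ = [[-5/4, 11/4, -29/4], [-1/2, 3/2, -7/2], [-1, 2, -5]].
P = CB⁻¹ = [[20, 6, -32]] · [[-5/4, 11/4, -29/4], [-1/2, 3/2, -7/2], [-1, 2, -5]] = [[4, 0, -6]].

P = [[4, 0, -6]]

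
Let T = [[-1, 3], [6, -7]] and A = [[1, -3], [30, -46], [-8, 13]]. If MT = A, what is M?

Right-multiplying both sides by T⁻¹ gives M = AT⁻¹.
T has determinant -11; T⁻¹ = [[7/11, 3/11], [6/11, 1/11]].
M = AT⁻¹ = [[1, -3], [30, -46], [-8, 13]] · [[7/11, 3/11], [6/11, 1/11]] = [[-1, 0], [-6, 4], [2, -1]].

M = [[-1, 0], [-6, 4], [2, -1]]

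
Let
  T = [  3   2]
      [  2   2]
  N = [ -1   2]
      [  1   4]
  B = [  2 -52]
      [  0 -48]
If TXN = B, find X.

Left-multiply by T⁻¹ and right-multiply by N⁻¹: X = T⁻¹BN⁻¹.
det T = 2, so T⁻¹ = [[1, -1], [-1, 3/2]].
det N = -6, so N⁻¹ = [[-2/3, 1/3], [1/6, 1/6]].
T⁻¹B = [[2, -4], [-2, -20]].
X = (T⁻¹B)N⁻¹ = [[-2, 0], [-2, -4]].

X = [[-2, 0], [-2, -4]]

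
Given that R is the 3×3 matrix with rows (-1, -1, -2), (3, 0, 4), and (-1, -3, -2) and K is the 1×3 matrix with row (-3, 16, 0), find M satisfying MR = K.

M = [[-1, -3, -5]]

Right-multiplying both sides by R⁻¹ gives M = KR⁻¹.
R has determinant 4; R⁻¹ = [[3, 1, -1], [1/2, 0, -1/2], [-9/4, -1/2, 3/4]].
M = KR⁻¹ = [[-3, 16, 0]] · [[3, 1, -1], [1/2, 0, -1/2], [-9/4, -1/2, 3/4]] = [[-1, -3, -5]].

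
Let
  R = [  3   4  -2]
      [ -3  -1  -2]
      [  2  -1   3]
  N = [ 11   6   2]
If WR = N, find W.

Since R sits to the right of W, W = NR⁻¹.
R has determinant -5; R⁻¹ = [[1, 2, 2], [-1, -13/5, -12/5], [-1, -11/5, -9/5]].
W = NR⁻¹ = [[11, 6, 2]] · [[1, 2, 2], [-1, -13/5, -12/5], [-1, -11/5, -9/5]] = [[3, 2, 4]].

W = [[3, 2, 4]]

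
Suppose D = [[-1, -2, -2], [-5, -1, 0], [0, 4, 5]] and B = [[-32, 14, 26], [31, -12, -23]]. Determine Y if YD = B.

Y = [[2, 6, 6], [-1, -6, -5]]

Since D sits to the right of Y, Y = BD⁻¹.
D has determinant -5; D⁻¹ = [[1, -2/5, 2/5], [-5, 1, -2], [4, -4/5, 9/5]].
Y = BD⁻¹ = [[-32, 14, 26], [31, -12, -23]] · [[1, -2/5, 2/5], [-5, 1, -2], [4, -4/5, 9/5]] = [[2, 6, 6], [-1, -6, -5]].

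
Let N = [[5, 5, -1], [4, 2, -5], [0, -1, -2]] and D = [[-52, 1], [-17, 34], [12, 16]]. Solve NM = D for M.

M = [[-5, 3], [-6, -4], [-3, -6]]

N is on the left of M, so left-multiply by N⁻¹: M = N⁻¹D.
det N = -1, so N⁻¹ = [[9, -11, 23], [-8, 10, -21], [4, -5, 10]].
M = N⁻¹D = [[9, -11, 23], [-8, 10, -21], [4, -5, 10]] · [[-52, 1], [-17, 34], [12, 16]] = [[-5, 3], [-6, -4], [-3, -6]].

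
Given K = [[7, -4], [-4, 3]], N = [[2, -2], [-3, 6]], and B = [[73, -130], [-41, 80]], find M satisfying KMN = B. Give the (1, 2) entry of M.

-1

Left-multiply by K⁻¹ and right-multiply by N⁻¹: M = K⁻¹BN⁻¹.
det K = 5; the adjugate gives K⁻¹ = [[3/5, 4/5], [4/5, 7/5]].
det N = 6, so N⁻¹ = [[1, 1/3], [1/2, 1/3]].
K⁻¹B = [[11, -14], [1, 8]].
M = (K⁻¹B)N⁻¹ = [[4, -1], [5, 3]].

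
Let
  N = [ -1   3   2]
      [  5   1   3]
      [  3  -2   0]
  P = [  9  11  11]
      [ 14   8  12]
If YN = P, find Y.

N is on the right of Y, so right-multiply by N⁻¹: Y = PN⁻¹.
det N = -5; the adjugate gives N⁻¹ = [[-6/5, 4/5, -7/5], [-9/5, 6/5, -13/5], [13/5, -7/5, 16/5]].
Y = PN⁻¹ = [[9, 11, 11], [14, 8, 12]] · [[-6/5, 4/5, -7/5], [-9/5, 6/5, -13/5], [13/5, -7/5, 16/5]] = [[-2, 5, -6], [0, 4, -2]].

Y = [[-2, 5, -6], [0, 4, -2]]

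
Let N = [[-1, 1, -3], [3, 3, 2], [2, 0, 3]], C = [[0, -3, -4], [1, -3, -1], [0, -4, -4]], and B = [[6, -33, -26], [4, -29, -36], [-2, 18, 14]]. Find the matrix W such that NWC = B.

Isolating W: multiply by N⁻¹ from the left and C⁻¹ from the right, so W = N⁻¹BC⁻¹.
det N = 4; the adjugate gives N⁻¹ = [[9/4, -3/4, 11/4], [-5/4, 3/4, -7/4], [-3/2, 1/2, -3/2]].
det C = 4, so C⁻¹ = [[2, 1, -9/4], [1, 0, -1], [-1, 0, 3/4]].
N⁻¹B = [[5, -3, 7], [-1, -12, -19], [-4, 8, 0]].
W = (N⁻¹B)C⁻¹ = [[0, 5, -3], [5, -1, 0], [0, -4, 1]].

W = [[0, 5, -3], [5, -1, 0], [0, -4, 1]]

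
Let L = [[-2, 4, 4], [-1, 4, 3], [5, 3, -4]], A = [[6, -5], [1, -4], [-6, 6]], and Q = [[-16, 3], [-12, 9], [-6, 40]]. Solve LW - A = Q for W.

LW = Q + A = [[-10, -2], [-11, 5], [-12, 46]].
Since L multiplies W on the left, W = L⁻¹(Q + A).
L has determinant 2; L⁻¹ = [[-25/2, 14, -2], [11/2, -6, 1], [-23/2, 13, -2]].
W = L⁻¹(Q + A) = [[-5, 3], [-1, 5], [-4, -4]].

W = [[-5, 3], [-1, 5], [-4, -4]]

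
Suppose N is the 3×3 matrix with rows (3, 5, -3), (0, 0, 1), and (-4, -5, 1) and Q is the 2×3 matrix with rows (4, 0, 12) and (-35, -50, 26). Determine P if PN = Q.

P = [[-4, 4, -4], [-5, 6, 5]]

N is on the right of P, so right-multiply by N⁻¹: P = QN⁻¹.
det N = -5, so N⁻¹ = [[-1, -2, -1], [4/5, 9/5, 3/5], [0, 1, 0]].
P = QN⁻¹ = [[4, 0, 12], [-35, -50, 26]] · [[-1, -2, -1], [4/5, 9/5, 3/5], [0, 1, 0]] = [[-4, 4, -4], [-5, 6, 5]].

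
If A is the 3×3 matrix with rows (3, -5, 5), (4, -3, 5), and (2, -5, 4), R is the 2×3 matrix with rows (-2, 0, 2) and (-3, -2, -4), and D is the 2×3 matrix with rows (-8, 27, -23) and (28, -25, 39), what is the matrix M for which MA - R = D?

MA = D + R = [[-10, 27, -21], [25, -27, 35]].
Right-multiplying both sides by A⁻¹ gives M = (D + R)A⁻¹.
det A = -1; the adjugate gives A⁻¹ = [[-13, 5, 10], [6, -2, -5], [14, -5, -11]].
M = (D + R)A⁻¹ = [[-2, 1, -4], [3, 4, 0]].

M = [[-2, 1, -4], [3, 4, 0]]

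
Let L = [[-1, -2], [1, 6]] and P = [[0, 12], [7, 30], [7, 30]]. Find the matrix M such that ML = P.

L is on the right of M, so right-multiply by L⁻¹: M = PL⁻¹.
L has determinant -4; L⁻¹ = [[-3/2, -1/2], [1/4, 1/4]].
M = PL⁻¹ = [[0, 12], [7, 30], [7, 30]] · [[-3/2, -1/2], [1/4, 1/4]] = [[3, 3], [-3, 4], [-3, 4]].

M = [[3, 3], [-3, 4], [-3, 4]]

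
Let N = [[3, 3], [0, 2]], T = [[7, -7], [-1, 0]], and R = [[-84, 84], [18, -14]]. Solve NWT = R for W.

W = [[-5, 2], [1, -2]]

Left-multiply by N⁻¹ and right-multiply by T⁻¹: W = N⁻¹RT⁻¹.
det N = 6, so N⁻¹ = [[1/3, -1/2], [0, 1/2]].
T has determinant -7; T⁻¹ = [[0, -1], [-1/7, -1]].
N⁻¹R = [[-37, 35], [9, -7]].
W = (N⁻¹R)T⁻¹ = [[-5, 2], [1, -2]].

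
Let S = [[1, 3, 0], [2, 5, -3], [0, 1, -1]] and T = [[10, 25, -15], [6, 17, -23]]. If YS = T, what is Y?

Since S sits to the right of Y, Y = TS⁻¹.
S has determinant 4; S⁻¹ = [[-1/2, 3/4, -9/4], [1/2, -1/4, 3/4], [1/2, -1/4, -1/4]].
Y = TS⁻¹ = [[10, 25, -15], [6, 17, -23]] · [[-1/2, 3/4, -9/4], [1/2, -1/4, 3/4], [1/2, -1/4, -1/4]] = [[0, 5, 0], [-6, 6, 5]].

Y = [[0, 5, 0], [-6, 6, 5]]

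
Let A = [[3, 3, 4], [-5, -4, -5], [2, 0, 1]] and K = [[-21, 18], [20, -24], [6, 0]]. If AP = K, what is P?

A is on the left of P, so left-multiply by A⁻¹: P = A⁻¹K.
det A = 5, so A⁻¹ = [[-4/5, -3/5, 1/5], [-1, -1, -1], [8/5, 6/5, 3/5]].
P = A⁻¹K = [[-4/5, -3/5, 1/5], [-1, -1, -1], [8/5, 6/5, 3/5]] · [[-21, 18], [20, -24], [6, 0]] = [[6, 0], [-5, 6], [-6, 0]].

P = [[6, 0], [-5, 6], [-6, 0]]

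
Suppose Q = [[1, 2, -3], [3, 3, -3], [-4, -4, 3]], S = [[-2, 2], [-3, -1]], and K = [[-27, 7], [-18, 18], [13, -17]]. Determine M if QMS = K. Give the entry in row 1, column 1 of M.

Isolating M: multiply by Q⁻¹ from the left and S⁻¹ from the right, so M = Q⁻¹KS⁻¹.
Q has determinant 3; Q⁻¹ = [[-1, 2, 1], [1, -3, -2], [0, -4/3, -1]].
det S = 8, so S⁻¹ = [[-1/8, -1/4], [3/8, -1/4]].
Q⁻¹K = [[4, 12], [1, -13], [11, -7]].
M = (Q⁻¹K)S⁻¹ = [[4, -4], [-5, 3], [-4, -1]].

4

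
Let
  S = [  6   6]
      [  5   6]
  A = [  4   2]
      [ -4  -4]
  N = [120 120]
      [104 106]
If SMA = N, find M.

Left-multiply by S⁻¹ and right-multiply by A⁻¹: M = S⁻¹NA⁻¹.
det S = 6; the adjugate gives S⁻¹ = [[1, -1], [-5/6, 1]].
det A = -8; the adjugate gives A⁻¹ = [[1/2, 1/4], [-1/2, -1/2]].
S⁻¹N = [[16, 14], [4, 6]].
M = (S⁻¹N)A⁻¹ = [[1, -3], [-1, -2]].

M = [[1, -3], [-1, -2]]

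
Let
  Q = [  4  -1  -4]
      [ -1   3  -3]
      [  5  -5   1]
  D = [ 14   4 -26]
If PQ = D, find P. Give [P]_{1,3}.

-2

Right-multiplying both sides by Q⁻¹ gives P = DQ⁻¹.
det Q = 6; the adjugate gives Q⁻¹ = [[-2, 7/2, 5/2], [-7/3, 4, 8/3], [-5/3, 5/2, 11/6]].
P = DQ⁻¹ = [[14, 4, -26]] · [[-2, 7/2, 5/2], [-7/3, 4, 8/3], [-5/3, 5/2, 11/6]] = [[6, 0, -2]].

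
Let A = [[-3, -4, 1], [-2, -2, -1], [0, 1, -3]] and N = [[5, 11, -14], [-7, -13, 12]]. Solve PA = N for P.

A is on the right of P, so right-multiply by A⁻¹: P = NA⁻¹.
det A = 1, so A⁻¹ = [[7, -11, 6], [-6, 9, -5], [-2, 3, -2]].
P = NA⁻¹ = [[5, 11, -14], [-7, -13, 12]] · [[7, -11, 6], [-6, 9, -5], [-2, 3, -2]] = [[-3, 2, 3], [5, -4, -1]].

P = [[-3, 2, 3], [5, -4, -1]]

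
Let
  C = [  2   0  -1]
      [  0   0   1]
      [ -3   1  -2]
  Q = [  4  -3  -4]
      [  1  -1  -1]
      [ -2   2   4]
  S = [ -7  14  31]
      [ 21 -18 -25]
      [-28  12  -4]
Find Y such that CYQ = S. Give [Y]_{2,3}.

Isolating Y: multiply by C⁻¹ from the left and Q⁻¹ from the right, so Y = C⁻¹SQ⁻¹.
C has determinant -2; C⁻¹ = [[1/2, 1/2, 0], [3/2, 7/2, 1], [0, 1, 0]].
det Q = -2, so Q⁻¹ = [[1, -2, 1/2], [1, -4, 0], [0, 1, 1/2]].
C⁻¹S = [[7, -2, 3], [35, -30, -45], [21, -18, -25]].
Y = (C⁻¹S)Q⁻¹ = [[5, -3, 5], [5, 5, -5], [3, 5, -2]].

-5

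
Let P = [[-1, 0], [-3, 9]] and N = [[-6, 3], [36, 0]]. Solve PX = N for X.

X = [[6, -3], [6, -1]]

Since P multiplies X on the left, X = P⁻¹N.
det P = -9, so P⁻¹ = [[-1, 0], [-1/3, 1/9]].
X = P⁻¹N = [[-1, 0], [-1/3, 1/9]] · [[-6, 3], [36, 0]] = [[6, -3], [6, -1]].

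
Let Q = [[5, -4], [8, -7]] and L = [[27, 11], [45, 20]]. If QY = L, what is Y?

Y = [[3, -1], [-3, -4]]

Left-multiplying both sides by Q⁻¹ gives Y = Q⁻¹L.
Q has determinant -3; Q⁻¹ = [[7/3, -4/3], [8/3, -5/3]].
Y = Q⁻¹L = [[7/3, -4/3], [8/3, -5/3]] · [[27, 11], [45, 20]] = [[3, -1], [-3, -4]].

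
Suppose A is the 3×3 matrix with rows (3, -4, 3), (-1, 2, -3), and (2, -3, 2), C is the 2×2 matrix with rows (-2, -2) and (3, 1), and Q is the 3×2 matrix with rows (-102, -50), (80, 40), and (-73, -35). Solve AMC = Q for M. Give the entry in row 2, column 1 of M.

M = A⁻¹QC⁻¹ (apply A⁻¹ on the left and C⁻¹ on the right).
det A = -2; the adjugate gives A⁻¹ = [[5/2, 1/2, -3], [2, 0, -3], [1/2, -1/2, -1]].
det C = 4, so C⁻¹ = [[1/4, 1/2], [-3/4, -1/2]].
A⁻¹Q = [[4, 0], [15, 5], [-18, -10]].
M = (A⁻¹Q)C⁻¹ = [[1, 2], [0, 5], [3, -4]].

0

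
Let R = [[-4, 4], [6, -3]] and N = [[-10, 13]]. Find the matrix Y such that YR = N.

Y = [[4, 1]]

Since R sits to the right of Y, Y = NR⁻¹.
det R = -12, so R⁻¹ = [[1/4, 1/3], [1/2, 1/3]].
Y = NR⁻¹ = [[-10, 13]] · [[1/4, 1/3], [1/2, 1/3]] = [[4, 1]].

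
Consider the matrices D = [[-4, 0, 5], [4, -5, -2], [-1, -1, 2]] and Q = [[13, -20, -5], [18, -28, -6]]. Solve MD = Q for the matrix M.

M = [[3, 5, -5], [2, 6, -2]]

D is on the right of M, so right-multiply by D⁻¹: M = QD⁻¹.
det D = 3; the adjugate gives D⁻¹ = [[-4, -5/3, 25/3], [-2, -1, 4], [-3, -4/3, 20/3]].
M = QD⁻¹ = [[13, -20, -5], [18, -28, -6]] · [[-4, -5/3, 25/3], [-2, -1, 4], [-3, -4/3, 20/3]] = [[3, 5, -5], [2, 6, -2]].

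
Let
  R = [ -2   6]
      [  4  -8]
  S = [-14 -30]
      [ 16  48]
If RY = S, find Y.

R is on the left of Y, so left-multiply by R⁻¹: Y = R⁻¹S.
det R = -8; the adjugate gives R⁻¹ = [[1, 3/4], [1/2, 1/4]].
Y = R⁻¹S = [[1, 3/4], [1/2, 1/4]] · [[-14, -30], [16, 48]] = [[-2, 6], [-3, -3]].

Y = [[-2, 6], [-3, -3]]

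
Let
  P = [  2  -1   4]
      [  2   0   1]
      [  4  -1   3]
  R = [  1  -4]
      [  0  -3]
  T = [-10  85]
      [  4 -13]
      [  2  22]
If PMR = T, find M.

M = P⁻¹TR⁻¹ (apply P⁻¹ on the left and R⁻¹ on the right).
det P = -4; the adjugate gives P⁻¹ = [[-1/4, 1/4, 1/4], [1/2, 5/2, -3/2], [1/2, 1/2, -1/2]].
R has determinant -3; R⁻¹ = [[1, -4/3], [0, -1/3]].
P⁻¹T = [[4, -19], [2, -23], [-4, 25]].
M = (P⁻¹T)R⁻¹ = [[4, 1], [2, 5], [-4, -3]].

M = [[4, 1], [2, 5], [-4, -3]]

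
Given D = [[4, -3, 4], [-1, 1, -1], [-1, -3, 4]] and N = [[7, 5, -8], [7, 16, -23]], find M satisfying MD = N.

Since D sits to the right of M, M = ND⁻¹.
det D = 5, so D⁻¹ = [[1/5, 0, -1/5], [1, 4, 0], [4/5, 3, 1/5]].
M = ND⁻¹ = [[7, 5, -8], [7, 16, -23]] · [[1/5, 0, -1/5], [1, 4, 0], [4/5, 3, 1/5]] = [[0, -4, -3], [-1, -5, -6]].

M = [[0, -4, -3], [-1, -5, -6]]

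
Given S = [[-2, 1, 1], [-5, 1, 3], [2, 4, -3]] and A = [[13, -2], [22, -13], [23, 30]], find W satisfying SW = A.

W = [[-5, 1], [6, 4], [-3, -4]]

S is on the left of W, so left-multiply by S⁻¹: W = S⁻¹A.
S has determinant -1; S⁻¹ = [[15, -7, -2], [9, -4, -1], [22, -10, -3]].
W = S⁻¹A = [[15, -7, -2], [9, -4, -1], [22, -10, -3]] · [[13, -2], [22, -13], [23, 30]] = [[-5, 1], [6, 4], [-3, -4]].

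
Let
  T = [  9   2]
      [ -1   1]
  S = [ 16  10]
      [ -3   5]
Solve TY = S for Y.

Y = [[2, 0], [-1, 5]]

Since T multiplies Y on the left, Y = T⁻¹S.
det T = 11; the adjugate gives T⁻¹ = [[1/11, -2/11], [1/11, 9/11]].
Y = T⁻¹S = [[1/11, -2/11], [1/11, 9/11]] · [[16, 10], [-3, 5]] = [[2, 0], [-1, 5]].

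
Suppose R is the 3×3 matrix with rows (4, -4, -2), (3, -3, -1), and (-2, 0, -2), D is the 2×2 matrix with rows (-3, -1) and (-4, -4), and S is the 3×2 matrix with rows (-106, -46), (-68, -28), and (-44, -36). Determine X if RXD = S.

X = R⁻¹SD⁻¹ (apply R⁻¹ on the left and D⁻¹ on the right).
det R = 4, so R⁻¹ = [[3/2, -2, -1/2], [2, -3, -1/2], [-3/2, 2, 0]].
D has determinant 8; D⁻¹ = [[-1/2, 1/8], [1/2, -3/8]].
R⁻¹S = [[-1, 5], [14, 10], [23, 13]].
X = (R⁻¹S)D⁻¹ = [[3, -2], [-2, -2], [-5, -2]].

X = [[3, -2], [-2, -2], [-5, -2]]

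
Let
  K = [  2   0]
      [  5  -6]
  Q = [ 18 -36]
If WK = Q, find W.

Right-multiplying both sides by K⁻¹ gives W = QK⁻¹.
det K = -12; the adjugate gives K⁻¹ = [[1/2, 0], [5/12, -1/6]].
W = QK⁻¹ = [[18, -36]] · [[1/2, 0], [5/12, -1/6]] = [[-6, 6]].

W = [[-6, 6]]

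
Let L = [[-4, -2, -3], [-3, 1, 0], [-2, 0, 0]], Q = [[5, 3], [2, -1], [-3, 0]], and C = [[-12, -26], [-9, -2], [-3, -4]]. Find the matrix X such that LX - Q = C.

X = [[3, 2], [2, 3], [-3, 3]]

LX = C + Q = [[-7, -23], [-7, -3], [-6, -4]].
L is on the left of X, so left-multiply by L⁻¹: X = L⁻¹(C + Q).
L has determinant -6; L⁻¹ = [[0, 0, -1/2], [0, 1, -3/2], [-1/3, -2/3, 5/3]].
X = L⁻¹(C + Q) = [[3, 2], [2, 3], [-3, 3]].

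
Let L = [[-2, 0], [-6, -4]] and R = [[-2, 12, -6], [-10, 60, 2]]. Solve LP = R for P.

Since L multiplies P on the left, P = L⁻¹R.
L has determinant 8; L⁻¹ = [[-1/2, 0], [3/4, -1/4]].
P = L⁻¹R = [[-1/2, 0], [3/4, -1/4]] · [[-2, 12, -6], [-10, 60, 2]] = [[1, -6, 3], [1, -6, -5]].

P = [[1, -6, 3], [1, -6, -5]]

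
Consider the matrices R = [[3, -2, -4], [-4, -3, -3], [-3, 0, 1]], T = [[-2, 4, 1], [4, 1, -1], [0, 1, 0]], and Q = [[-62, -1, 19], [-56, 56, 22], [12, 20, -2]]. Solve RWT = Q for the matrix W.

W = [[-1, 0, -1], [-3, -2, -3], [-1, 4, 5]]

Left-multiply by R⁻¹ and right-multiply by T⁻¹: W = R⁻¹QT⁻¹.
det R = 1; the adjugate gives R⁻¹ = [[-3, 2, -6], [13, -9, 25], [-9, 6, -17]].
det T = 2, so T⁻¹ = [[1/2, 1/2, -5/2], [0, 0, 1], [2, 1, -9]].
R⁻¹Q = [[2, -5, -1], [-2, -17, -1], [18, 5, -5]].
W = (R⁻¹Q)T⁻¹ = [[-1, 0, -1], [-3, -2, -3], [-1, 4, 5]].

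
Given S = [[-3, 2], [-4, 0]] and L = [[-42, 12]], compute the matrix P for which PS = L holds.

Since S sits to the right of P, P = LS⁻¹.
det S = 8, so S⁻¹ = [[0, -1/4], [1/2, -3/8]].
P = LS⁻¹ = [[-42, 12]] · [[0, -1/4], [1/2, -3/8]] = [[6, 6]].

P = [[6, 6]]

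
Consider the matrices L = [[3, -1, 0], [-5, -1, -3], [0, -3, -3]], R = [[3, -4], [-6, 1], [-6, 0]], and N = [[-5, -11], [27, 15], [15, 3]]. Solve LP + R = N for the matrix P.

P = [[-4, -3], [-4, -2], [-3, 1]]

LP = N − R = [[-8, -7], [33, 14], [21, 3]].
Since L multiplies P on the left, P = L⁻¹(N − R).
L has determinant -3; L⁻¹ = [[2, 1, -1], [5, 3, -3], [-5, -3, 8/3]].
P = L⁻¹(N − R) = [[-4, -3], [-4, -2], [-3, 1]].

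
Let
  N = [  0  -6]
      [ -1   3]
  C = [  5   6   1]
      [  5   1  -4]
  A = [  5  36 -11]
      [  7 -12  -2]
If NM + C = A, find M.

M = [[-2, -2, 4], [0, -5, 2]]

NM = A − C = [[0, 30, -12], [2, -13, 2]].
Left-multiplying both sides by N⁻¹ gives M = N⁻¹(A − C).
det N = -6, so N⁻¹ = [[-1/2, -1], [-1/6, 0]].
M = N⁻¹(A − C) = [[-2, -2, 4], [0, -5, 2]].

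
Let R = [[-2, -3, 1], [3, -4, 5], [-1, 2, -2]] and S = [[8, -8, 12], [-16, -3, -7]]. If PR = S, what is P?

R is on the right of P, so right-multiply by R⁻¹: P = SR⁻¹.
R has determinant 3; R⁻¹ = [[-2/3, -4/3, -11/3], [1/3, 5/3, 13/3], [2/3, 7/3, 17/3]].
P = SR⁻¹ = [[8, -8, 12], [-16, -3, -7]] · [[-2/3, -4/3, -11/3], [1/3, 5/3, 13/3], [2/3, 7/3, 17/3]] = [[0, 4, 4], [5, 0, 6]].

P = [[0, 4, 4], [5, 0, 6]]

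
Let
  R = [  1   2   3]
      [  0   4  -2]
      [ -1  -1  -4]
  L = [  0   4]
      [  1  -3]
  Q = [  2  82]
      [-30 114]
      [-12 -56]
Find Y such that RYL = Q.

Y = [[-1, -3], [4, -5], [5, 5]]

Isolating Y: multiply by R⁻¹ from the left and L⁻¹ from the right, so Y = R⁻¹QL⁻¹.
R has determinant -2; R⁻¹ = [[9, -5/2, 8], [-1, 1/2, -1], [-2, 1/2, -2]].
det L = -4, so L⁻¹ = [[3/4, 1], [1/4, 0]].
R⁻¹Q = [[-3, 5], [-5, 31], [5, 5]].
Y = (R⁻¹Q)L⁻¹ = [[-1, -3], [4, -5], [5, 5]].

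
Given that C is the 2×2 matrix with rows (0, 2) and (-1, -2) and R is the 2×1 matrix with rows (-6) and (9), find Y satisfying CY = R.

Y = [[-3], [-3]]

Since C multiplies Y on the left, Y = C⁻¹R.
det C = 2; the adjugate gives C⁻¹ = [[-1, -1], [1/2, 0]].
Y = C⁻¹R = [[-1, -1], [1/2, 0]] · [[-6], [9]] = [[-3], [-3]].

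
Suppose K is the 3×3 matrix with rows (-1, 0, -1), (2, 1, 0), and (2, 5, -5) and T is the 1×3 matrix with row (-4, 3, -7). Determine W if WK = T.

W = [[2, -2, 1]]

K is on the right of W, so right-multiply by K⁻¹: W = TK⁻¹.
det K = -3, so K⁻¹ = [[5/3, 5/3, -1/3], [-10/3, -7/3, 2/3], [-8/3, -5/3, 1/3]].
W = TK⁻¹ = [[-4, 3, -7]] · [[5/3, 5/3, -1/3], [-10/3, -7/3, 2/3], [-8/3, -5/3, 1/3]] = [[2, -2, 1]].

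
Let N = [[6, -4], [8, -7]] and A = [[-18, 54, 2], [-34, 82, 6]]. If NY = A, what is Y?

Y = [[1, 5, -1], [6, -6, -2]]

Since N multiplies Y on the left, Y = N⁻¹A.
det N = -10, so N⁻¹ = [[7/10, -2/5], [4/5, -3/5]].
Y = N⁻¹A = [[7/10, -2/5], [4/5, -3/5]] · [[-18, 54, 2], [-34, 82, 6]] = [[1, 5, -1], [6, -6, -2]].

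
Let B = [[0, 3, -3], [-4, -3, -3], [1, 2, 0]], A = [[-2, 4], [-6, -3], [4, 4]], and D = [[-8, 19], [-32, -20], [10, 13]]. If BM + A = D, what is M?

M = [[2, 5], [2, 2], [4, -3]]

BM = D − A = [[-6, 15], [-26, -17], [6, 9]].
B is on the left of M, so left-multiply by B⁻¹: M = B⁻¹(D − A).
B has determinant 6; B⁻¹ = [[1, -1, -3], [-1/2, 1/2, 2], [-5/6, 1/2, 2]].
M = B⁻¹(D − A) = [[2, 5], [2, 2], [4, -3]].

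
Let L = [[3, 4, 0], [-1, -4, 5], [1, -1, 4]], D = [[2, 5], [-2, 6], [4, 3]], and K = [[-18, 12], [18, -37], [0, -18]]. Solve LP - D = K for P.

LP = K + D = [[-16, 17], [16, -31], [4, -15]].
Since L multiplies P on the left, P = L⁻¹(K + D).
det L = 3; the adjugate gives L⁻¹ = [[-11/3, -16/3, 20/3], [3, 4, -5], [5/3, 7/3, -8/3]].
P = L⁻¹(K + D) = [[0, 3], [-4, 2], [0, -4]].

P = [[0, 3], [-4, 2], [0, -4]]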